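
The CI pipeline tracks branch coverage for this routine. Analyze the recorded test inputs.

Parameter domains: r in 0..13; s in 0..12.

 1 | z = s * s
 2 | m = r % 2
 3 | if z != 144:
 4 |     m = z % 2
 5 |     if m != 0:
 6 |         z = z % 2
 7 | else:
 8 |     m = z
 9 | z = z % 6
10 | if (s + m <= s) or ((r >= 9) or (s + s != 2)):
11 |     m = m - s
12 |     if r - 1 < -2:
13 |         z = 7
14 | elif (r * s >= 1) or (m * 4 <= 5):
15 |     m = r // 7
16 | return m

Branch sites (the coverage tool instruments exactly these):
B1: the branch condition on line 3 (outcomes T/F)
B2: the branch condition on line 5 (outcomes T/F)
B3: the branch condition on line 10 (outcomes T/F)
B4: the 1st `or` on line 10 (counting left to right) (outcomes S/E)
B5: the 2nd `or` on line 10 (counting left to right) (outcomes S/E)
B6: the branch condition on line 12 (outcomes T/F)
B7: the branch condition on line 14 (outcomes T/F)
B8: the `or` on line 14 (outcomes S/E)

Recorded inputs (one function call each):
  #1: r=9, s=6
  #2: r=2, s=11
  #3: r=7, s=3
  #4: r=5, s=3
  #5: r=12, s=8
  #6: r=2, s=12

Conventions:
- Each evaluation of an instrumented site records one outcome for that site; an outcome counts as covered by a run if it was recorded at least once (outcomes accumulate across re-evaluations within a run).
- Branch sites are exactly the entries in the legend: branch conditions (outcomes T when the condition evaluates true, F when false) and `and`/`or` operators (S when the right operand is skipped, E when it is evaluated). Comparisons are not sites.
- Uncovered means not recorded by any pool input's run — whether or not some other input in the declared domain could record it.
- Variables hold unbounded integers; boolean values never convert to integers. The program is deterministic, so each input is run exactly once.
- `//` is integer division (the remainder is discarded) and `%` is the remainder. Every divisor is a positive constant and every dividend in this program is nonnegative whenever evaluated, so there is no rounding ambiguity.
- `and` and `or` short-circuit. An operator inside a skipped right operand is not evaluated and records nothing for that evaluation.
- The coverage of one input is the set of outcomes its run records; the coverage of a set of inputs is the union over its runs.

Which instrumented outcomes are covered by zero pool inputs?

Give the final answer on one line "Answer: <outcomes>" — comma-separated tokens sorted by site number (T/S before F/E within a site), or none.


input #1 (r=9, s=6): covers B1=T, B2=F, B3=T, B4=S, B6=F
input #2 (r=2, s=11): covers B1=T, B2=T, B3=T, B4=E, B5=E, B6=F
input #3 (r=7, s=3): covers B1=T, B2=T, B3=T, B4=E, B5=E, B6=F
input #4 (r=5, s=3): covers B1=T, B2=T, B3=T, B4=E, B5=E, B6=F
input #5 (r=12, s=8): covers B1=T, B2=F, B3=T, B4=S, B6=F
input #6 (r=2, s=12): covers B1=F, B3=T, B4=E, B5=E, B6=F
union over the pool: B1=T, B1=F, B2=T, B2=F, B3=T, B4=S, B4=E, B5=E, B6=F
uncovered (7 of 16): B3=F, B5=S, B6=T, B7=T, B7=F, B8=S, B8=E
Answer: B3=F, B5=S, B6=T, B7=T, B7=F, B8=S, B8=E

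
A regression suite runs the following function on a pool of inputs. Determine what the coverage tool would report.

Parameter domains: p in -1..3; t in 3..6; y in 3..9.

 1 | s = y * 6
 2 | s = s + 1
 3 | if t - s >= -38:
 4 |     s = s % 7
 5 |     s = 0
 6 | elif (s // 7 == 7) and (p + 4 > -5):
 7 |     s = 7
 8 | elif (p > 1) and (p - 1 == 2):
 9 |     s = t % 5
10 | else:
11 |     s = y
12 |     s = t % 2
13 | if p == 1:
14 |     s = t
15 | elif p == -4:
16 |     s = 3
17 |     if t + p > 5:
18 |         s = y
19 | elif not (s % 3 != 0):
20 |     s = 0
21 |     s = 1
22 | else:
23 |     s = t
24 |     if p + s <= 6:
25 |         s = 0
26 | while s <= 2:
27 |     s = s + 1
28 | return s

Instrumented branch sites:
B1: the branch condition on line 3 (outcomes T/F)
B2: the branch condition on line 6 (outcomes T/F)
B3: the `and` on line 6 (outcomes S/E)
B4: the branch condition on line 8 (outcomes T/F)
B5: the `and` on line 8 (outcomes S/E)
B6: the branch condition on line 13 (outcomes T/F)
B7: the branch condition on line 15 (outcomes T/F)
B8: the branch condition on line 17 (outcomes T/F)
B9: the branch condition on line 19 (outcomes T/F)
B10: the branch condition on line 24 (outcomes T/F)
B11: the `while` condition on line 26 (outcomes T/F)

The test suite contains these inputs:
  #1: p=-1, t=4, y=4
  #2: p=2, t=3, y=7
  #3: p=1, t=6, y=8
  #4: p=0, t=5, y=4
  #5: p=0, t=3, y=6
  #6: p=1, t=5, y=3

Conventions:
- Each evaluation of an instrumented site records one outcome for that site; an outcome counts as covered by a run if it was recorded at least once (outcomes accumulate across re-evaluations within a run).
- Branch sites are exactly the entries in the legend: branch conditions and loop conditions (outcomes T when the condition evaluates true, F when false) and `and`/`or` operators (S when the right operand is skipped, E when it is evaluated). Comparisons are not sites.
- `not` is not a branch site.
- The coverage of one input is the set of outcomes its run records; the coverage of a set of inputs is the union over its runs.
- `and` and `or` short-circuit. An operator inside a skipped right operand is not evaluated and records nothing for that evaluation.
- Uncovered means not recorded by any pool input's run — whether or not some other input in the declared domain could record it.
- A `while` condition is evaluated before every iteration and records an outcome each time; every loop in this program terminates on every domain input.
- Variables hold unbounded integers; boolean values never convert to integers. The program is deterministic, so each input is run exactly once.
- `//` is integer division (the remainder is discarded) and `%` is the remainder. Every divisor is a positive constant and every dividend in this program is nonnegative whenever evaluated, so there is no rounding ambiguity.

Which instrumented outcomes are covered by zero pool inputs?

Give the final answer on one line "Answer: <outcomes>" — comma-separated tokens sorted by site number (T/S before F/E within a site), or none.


#1 (p=-1, t=4, y=4) -> B1->T, B6->F, B7->F, B9->T, B11->T, B11->T, B11->F; covered: B1=T, B6=F, B7=F, B9=T, B11=T, B11=F
#2 (p=2, t=3, y=7) -> B1->F, B3->S, B2->F, B5->E, B4->F, B6->F, B7->F, B9->F, B10->T, B11->T, B11->T, B11->T, B11->F; covered: B1=F, B2=F, B3=S, B4=F, B5=E, B6=F, B7=F, B9=F, B10=T, B11=T, B11=F
#3 (p=1, t=6, y=8) -> B1->F, B3->E, B2->T, B6->T, B11->F; covered: B1=F, B2=T, B3=E, B6=T, B11=F
#4 (p=0, t=5, y=4) -> B1->T, B6->F, B7->F, B9->T, B11->T, B11->T, B11->F; covered: B1=T, B6=F, B7=F, B9=T, B11=T, B11=F
#5 (p=0, t=3, y=6) -> B1->T, B6->F, B7->F, B9->T, B11->T, B11->T, B11->F; covered: B1=T, B6=F, B7=F, B9=T, B11=T, B11=F
#6 (p=1, t=5, y=3) -> B1->T, B6->T, B11->F; covered: B1=T, B6=T, B11=F
union over the pool: B1=T, B1=F, B2=T, B2=F, B3=S, B3=E, B4=F, B5=E, B6=T, B6=F, B7=F, B9=T, B9=F, B10=T, B11=T, B11=F
uncovered (6 of 22): B4=T, B5=S, B7=T, B8=T, B8=F, B10=F
Answer: B4=T, B5=S, B7=T, B8=T, B8=F, B10=F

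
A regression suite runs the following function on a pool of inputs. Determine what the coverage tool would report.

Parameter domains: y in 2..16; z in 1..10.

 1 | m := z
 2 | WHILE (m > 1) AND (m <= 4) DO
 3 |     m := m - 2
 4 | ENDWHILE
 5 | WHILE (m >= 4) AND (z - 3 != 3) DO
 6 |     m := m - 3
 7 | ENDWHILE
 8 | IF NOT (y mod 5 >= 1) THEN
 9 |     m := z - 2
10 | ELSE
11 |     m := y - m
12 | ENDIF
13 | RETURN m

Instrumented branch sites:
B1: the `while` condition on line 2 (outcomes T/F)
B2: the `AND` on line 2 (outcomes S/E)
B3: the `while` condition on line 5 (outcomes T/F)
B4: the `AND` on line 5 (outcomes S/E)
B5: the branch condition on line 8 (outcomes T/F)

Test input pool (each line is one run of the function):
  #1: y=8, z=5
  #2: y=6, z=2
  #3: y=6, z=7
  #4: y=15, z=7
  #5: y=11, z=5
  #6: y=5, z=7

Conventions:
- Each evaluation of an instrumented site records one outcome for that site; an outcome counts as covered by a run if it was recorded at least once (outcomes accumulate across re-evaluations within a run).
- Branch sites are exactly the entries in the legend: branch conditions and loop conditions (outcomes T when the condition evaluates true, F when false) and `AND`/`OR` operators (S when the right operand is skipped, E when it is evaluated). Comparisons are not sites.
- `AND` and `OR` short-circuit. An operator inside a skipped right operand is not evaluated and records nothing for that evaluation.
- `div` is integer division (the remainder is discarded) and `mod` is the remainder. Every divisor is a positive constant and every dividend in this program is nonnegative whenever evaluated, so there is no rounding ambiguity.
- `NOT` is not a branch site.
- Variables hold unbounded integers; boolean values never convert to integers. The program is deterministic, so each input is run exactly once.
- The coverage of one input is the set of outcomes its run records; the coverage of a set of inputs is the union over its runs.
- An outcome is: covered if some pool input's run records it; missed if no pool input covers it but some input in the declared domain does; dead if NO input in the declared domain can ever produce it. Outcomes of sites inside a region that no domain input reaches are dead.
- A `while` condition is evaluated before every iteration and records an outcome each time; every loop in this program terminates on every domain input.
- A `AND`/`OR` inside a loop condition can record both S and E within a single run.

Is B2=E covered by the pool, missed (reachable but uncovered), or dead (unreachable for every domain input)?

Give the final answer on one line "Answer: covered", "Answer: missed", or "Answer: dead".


B2=E is recorded by pool input(s) 1, 2, 3, 4, 5, 6 -> covered
Answer: covered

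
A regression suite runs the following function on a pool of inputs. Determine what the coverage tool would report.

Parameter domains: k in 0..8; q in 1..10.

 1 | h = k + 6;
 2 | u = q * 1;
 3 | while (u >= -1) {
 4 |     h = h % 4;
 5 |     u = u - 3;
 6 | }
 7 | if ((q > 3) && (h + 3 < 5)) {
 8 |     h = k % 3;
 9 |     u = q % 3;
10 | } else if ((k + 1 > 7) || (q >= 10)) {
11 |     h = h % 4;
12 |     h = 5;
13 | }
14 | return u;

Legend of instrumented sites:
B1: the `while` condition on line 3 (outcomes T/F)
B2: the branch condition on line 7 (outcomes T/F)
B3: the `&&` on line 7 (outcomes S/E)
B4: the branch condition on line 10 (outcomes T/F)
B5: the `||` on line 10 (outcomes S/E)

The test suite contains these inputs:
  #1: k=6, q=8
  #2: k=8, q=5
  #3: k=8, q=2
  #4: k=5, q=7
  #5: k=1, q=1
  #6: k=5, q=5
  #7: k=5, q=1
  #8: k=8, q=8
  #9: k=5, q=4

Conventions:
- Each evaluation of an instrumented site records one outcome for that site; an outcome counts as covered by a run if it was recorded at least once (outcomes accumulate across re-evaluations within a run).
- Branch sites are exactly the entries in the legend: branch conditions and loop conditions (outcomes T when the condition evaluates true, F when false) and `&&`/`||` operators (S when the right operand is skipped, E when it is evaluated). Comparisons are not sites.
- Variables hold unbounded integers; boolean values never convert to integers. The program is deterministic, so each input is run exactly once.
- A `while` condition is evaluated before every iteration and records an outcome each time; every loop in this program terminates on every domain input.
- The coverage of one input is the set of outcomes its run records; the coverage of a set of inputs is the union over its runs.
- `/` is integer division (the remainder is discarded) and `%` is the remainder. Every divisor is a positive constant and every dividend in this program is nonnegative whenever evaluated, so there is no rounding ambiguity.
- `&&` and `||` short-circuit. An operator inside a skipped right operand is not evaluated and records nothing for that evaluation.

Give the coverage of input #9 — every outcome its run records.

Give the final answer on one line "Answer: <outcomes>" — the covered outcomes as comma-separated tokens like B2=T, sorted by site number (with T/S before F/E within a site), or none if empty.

Simulating input #9 (k=5, q=4) step by step:
  B1->T, B1->T, B1->F, B3->E, B2->F, B5->E, B4->F
as a set, this run covers: B1=T, B1=F, B2=F, B3=E, B4=F, B5=E

Answer: B1=T, B1=F, B2=F, B3=E, B4=F, B5=E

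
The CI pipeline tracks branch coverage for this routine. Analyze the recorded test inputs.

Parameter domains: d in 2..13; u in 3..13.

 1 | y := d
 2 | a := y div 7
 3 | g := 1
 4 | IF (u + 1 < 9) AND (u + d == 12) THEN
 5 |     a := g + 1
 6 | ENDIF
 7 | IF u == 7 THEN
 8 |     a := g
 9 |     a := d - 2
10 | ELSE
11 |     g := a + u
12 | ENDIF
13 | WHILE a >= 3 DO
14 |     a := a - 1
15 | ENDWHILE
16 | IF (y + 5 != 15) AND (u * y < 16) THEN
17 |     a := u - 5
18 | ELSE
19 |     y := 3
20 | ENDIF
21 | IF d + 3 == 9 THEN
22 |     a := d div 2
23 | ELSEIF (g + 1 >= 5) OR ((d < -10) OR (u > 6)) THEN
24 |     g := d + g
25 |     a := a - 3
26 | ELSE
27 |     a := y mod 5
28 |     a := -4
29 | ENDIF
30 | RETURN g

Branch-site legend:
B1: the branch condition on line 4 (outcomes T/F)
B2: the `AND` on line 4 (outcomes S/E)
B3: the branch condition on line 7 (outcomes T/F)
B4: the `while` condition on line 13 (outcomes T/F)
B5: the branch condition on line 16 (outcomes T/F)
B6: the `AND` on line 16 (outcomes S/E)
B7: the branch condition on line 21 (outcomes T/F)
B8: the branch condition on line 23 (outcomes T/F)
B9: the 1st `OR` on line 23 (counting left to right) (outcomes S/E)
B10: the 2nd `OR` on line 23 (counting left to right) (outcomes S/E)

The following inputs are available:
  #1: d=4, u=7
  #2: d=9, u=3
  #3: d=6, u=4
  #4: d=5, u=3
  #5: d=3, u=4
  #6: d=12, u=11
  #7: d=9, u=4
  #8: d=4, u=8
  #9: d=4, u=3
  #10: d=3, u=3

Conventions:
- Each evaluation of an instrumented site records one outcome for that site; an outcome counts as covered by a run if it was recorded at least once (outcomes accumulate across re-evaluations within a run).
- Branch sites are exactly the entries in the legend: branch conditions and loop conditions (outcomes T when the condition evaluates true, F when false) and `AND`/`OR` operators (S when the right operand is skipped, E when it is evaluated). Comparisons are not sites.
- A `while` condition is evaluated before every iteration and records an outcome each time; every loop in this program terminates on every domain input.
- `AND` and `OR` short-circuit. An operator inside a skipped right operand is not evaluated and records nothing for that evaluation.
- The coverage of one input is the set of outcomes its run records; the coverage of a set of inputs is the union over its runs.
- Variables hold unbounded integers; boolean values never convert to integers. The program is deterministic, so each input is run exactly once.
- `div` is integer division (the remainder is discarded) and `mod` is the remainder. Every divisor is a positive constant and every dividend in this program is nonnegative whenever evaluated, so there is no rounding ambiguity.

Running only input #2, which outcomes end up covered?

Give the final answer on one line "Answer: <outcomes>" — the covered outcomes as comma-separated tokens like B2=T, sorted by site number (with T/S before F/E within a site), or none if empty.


Running input #2 (d=9, u=3), event by event:
  B2->E, B1->T, B3->F, B4->F, B6->E, B5->F, B7->F, B9->S, B8->T
as a set, this run covers: B1=T, B2=E, B3=F, B4=F, B5=F, B6=E, B7=F, B8=T, B9=S
Answer: B1=T, B2=E, B3=F, B4=F, B5=F, B6=E, B7=F, B8=T, B9=S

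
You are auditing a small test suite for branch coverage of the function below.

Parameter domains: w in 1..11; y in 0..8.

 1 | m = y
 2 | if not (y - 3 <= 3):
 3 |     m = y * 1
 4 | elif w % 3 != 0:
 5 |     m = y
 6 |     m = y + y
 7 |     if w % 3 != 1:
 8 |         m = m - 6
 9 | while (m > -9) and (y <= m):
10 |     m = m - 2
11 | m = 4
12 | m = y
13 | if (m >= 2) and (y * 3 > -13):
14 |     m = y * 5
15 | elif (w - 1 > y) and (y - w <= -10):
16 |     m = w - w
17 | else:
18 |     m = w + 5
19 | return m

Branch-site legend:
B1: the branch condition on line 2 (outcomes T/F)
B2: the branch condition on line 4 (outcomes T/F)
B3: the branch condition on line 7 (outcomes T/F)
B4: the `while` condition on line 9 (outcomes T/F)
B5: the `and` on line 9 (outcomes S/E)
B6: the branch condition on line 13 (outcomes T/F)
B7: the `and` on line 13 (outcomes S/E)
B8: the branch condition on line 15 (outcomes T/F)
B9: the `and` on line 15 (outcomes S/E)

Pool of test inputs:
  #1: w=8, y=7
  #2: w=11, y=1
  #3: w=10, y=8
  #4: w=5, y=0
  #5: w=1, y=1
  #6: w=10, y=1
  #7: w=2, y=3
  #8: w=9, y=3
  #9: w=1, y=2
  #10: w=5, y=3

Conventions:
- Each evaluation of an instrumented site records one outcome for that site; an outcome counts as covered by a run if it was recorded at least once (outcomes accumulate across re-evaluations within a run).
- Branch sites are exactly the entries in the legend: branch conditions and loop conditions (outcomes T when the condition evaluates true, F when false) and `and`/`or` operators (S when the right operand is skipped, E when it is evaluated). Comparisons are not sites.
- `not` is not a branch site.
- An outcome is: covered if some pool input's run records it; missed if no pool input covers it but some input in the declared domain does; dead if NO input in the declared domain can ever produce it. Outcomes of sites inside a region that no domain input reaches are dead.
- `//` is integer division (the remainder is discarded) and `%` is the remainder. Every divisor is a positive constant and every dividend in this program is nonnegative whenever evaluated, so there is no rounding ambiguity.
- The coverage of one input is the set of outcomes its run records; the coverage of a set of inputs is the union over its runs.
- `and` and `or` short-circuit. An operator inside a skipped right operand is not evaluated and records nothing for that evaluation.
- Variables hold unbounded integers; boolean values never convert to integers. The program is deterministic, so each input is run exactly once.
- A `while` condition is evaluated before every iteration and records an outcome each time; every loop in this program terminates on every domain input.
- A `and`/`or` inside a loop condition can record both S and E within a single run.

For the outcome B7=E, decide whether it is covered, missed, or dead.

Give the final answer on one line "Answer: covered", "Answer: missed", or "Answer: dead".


B7=E is recorded by pool input(s) 1, 3, 7, 8, 9, 10 -> covered
Answer: covered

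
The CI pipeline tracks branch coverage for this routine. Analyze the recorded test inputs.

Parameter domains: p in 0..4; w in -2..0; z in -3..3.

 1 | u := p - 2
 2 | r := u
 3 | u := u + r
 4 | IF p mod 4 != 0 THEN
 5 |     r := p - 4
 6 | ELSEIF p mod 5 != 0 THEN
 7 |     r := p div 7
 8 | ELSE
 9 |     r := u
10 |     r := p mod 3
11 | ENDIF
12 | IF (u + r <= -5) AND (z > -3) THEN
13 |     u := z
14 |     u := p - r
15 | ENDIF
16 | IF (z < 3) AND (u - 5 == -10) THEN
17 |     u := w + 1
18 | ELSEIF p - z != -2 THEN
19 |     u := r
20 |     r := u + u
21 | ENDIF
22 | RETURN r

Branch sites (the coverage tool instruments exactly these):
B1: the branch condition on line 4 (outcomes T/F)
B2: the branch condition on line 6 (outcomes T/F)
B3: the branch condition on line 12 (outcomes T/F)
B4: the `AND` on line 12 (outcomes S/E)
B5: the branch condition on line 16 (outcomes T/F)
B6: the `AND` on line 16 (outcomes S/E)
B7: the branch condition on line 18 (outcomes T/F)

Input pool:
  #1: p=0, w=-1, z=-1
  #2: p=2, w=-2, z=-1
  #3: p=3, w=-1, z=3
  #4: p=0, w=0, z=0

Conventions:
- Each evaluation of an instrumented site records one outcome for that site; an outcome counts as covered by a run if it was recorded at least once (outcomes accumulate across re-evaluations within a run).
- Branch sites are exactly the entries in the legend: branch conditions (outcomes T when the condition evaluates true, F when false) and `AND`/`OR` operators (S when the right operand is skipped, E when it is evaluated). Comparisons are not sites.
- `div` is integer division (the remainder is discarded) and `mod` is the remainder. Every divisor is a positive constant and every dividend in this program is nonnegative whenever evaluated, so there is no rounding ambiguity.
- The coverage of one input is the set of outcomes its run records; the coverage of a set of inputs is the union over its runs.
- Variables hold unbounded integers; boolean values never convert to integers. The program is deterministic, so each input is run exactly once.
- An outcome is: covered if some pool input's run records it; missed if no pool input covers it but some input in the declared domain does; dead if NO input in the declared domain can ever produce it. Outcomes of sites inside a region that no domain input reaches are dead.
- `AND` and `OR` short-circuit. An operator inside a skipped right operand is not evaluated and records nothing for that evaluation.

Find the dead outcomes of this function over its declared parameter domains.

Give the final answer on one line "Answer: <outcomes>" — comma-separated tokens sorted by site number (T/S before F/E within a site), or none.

sweeping the full domain (105 inputs) for each outcome:
  B5=T: unreachable across the whole domain -> dead
  reachable outcomes have witnesses, e.g. B1=T (e.g. p=1, w=-2, z=-3), B1=F (e.g. p=0, w=-2, z=-3), B2=T (e.g. p=4, w=-2, z=-3), B2=F (e.g. p=0, w=-2, z=-3)

Answer: B5=T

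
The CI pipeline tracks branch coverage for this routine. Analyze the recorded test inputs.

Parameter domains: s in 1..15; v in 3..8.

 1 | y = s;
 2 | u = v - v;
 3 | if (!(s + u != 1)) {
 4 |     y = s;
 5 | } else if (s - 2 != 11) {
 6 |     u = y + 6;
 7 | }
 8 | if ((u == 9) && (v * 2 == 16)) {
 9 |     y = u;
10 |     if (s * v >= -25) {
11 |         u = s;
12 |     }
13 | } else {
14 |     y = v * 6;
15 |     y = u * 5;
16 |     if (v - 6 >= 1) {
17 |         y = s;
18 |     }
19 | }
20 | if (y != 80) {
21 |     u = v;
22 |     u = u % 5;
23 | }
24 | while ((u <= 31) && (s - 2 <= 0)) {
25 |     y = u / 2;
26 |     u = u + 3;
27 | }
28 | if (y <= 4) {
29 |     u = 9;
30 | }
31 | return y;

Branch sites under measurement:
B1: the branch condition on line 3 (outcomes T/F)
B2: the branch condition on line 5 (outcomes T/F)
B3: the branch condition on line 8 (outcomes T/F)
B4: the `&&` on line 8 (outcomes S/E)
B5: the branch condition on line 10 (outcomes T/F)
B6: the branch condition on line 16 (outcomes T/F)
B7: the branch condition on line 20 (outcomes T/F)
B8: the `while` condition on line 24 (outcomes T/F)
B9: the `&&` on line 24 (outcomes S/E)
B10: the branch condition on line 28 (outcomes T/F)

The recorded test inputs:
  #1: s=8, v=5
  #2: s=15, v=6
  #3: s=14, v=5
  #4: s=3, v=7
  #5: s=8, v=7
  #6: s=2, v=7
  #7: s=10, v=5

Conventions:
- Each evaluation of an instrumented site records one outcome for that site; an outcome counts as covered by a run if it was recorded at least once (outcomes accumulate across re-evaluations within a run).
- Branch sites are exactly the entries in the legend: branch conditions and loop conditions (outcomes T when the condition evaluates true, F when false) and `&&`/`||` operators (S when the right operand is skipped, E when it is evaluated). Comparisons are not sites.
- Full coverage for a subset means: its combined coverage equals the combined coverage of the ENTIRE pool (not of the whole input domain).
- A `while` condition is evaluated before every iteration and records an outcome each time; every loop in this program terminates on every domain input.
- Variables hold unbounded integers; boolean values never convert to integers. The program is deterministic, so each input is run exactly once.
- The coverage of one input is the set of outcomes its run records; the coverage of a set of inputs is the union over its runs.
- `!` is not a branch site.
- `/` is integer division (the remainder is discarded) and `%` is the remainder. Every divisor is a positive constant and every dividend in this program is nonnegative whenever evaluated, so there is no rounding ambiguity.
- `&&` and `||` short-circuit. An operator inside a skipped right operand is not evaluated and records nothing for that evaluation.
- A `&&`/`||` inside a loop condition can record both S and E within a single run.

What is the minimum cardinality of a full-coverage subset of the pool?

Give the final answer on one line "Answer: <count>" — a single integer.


test 1 (s=8, v=5) fires B1->F, B2->T, B4->S, B3->F, B6->F, B7->T, B9->E, B8->F, B10->F; hits B1=F, B2=T, B3=F, B4=S, B6=F, B7=T, B8=F, B9=E, B10=F
test 2 (s=15, v=6) fires B1->F, B2->T, B4->S, B3->F, B6->F, B7->T, B9->E, B8->F, B10->F; hits B1=F, B2=T, B3=F, B4=S, B6=F, B7=T, B8=F, B9=E, B10=F
test 3 (s=14, v=5) fires B1->F, B2->T, B4->S, B3->F, B6->F, B7->T, B9->E, B8->F, B10->F; hits B1=F, B2=T, B3=F, B4=S, B6=F, B7=T, B8=F, B9=E, B10=F
test 4 (s=3, v=7) fires B1->F, B2->T, B4->E, B3->F, B6->T, B7->T, B9->E, B8->F, B10->T; hits B1=F, B2=T, B3=F, B4=E, B6=T, B7=T, B8=F, B9=E, B10=T
test 5 (s=8, v=7) fires B1->F, B2->T, B4->S, B3->F, B6->T, B7->T, B9->E, B8->F, B10->F; hits B1=F, B2=T, B3=F, B4=S, B6=T, B7=T, B8=F, B9=E, B10=F
test 6 (s=2, v=7) fires B1->F, B2->T, B4->S, B3->F, B6->T, B7->T, B9->E, B8->T, B9->E, B8->T, B9->E, B8->T, B9->E, B8->T, ...; hits B1=F, B2=T, B3=F, B4=S, B6=T, B7=T, B8=T, B8=F, B9=S, B9=E, B10=F
test 7 (s=10, v=5) fires B1->F, B2->T, B4->S, B3->F, B6->F, B7->F, B9->E, B8->F, B10->F; hits B1=F, B2=T, B3=F, B4=S, B6=F, B7=F, B8=F, B9=E, B10=F
together the pool reaches 15 outcomes: B1=F, B2=T, B3=F, B4=S, B4=E, B6=T, B6=F, B7=T, B7=F, B8=T, B8=F, B9=S, B9=E, B10=T, B10=F
no size-1 subset reaches all 15 outcomes (best union: 11/15)
no size-2 subset reaches all 15 outcomes (best union: 13/15)
size 3: inputs {4, 6, 7} cover all 15 outcomes, and no lexicographically smaller subset of this size does
Answer: 3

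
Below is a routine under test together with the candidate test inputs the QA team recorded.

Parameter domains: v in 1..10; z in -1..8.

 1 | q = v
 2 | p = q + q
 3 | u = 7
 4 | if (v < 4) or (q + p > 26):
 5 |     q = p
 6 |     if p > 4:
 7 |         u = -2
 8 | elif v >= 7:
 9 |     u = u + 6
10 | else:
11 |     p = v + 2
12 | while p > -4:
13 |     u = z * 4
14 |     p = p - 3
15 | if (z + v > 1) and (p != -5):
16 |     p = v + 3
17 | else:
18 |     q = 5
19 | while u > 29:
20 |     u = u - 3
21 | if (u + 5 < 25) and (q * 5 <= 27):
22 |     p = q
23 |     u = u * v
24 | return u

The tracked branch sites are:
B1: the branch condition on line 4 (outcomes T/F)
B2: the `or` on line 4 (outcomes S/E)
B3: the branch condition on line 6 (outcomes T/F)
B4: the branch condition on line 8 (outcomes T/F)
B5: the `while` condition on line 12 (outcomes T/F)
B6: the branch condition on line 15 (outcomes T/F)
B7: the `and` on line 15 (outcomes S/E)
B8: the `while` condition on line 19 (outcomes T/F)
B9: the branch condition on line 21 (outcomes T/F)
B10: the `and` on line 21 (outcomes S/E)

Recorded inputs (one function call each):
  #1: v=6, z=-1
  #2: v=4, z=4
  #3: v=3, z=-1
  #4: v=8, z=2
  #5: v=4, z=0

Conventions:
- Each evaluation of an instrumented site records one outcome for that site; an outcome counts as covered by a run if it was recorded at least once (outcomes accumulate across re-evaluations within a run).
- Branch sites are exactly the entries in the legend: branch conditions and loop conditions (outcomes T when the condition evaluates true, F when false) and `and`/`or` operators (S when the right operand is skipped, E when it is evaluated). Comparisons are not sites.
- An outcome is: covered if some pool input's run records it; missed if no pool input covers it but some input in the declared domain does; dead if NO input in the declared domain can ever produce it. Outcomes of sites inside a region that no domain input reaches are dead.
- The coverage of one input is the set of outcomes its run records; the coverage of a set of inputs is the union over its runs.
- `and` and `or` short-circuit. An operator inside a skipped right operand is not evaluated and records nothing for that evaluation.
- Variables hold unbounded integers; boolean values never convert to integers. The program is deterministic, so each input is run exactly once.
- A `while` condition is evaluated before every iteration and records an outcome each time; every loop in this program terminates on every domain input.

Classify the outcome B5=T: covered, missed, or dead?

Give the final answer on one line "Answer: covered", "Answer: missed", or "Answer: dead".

B5=T is recorded by pool input(s) 1, 2, 3, 4, 5 -> covered

Answer: covered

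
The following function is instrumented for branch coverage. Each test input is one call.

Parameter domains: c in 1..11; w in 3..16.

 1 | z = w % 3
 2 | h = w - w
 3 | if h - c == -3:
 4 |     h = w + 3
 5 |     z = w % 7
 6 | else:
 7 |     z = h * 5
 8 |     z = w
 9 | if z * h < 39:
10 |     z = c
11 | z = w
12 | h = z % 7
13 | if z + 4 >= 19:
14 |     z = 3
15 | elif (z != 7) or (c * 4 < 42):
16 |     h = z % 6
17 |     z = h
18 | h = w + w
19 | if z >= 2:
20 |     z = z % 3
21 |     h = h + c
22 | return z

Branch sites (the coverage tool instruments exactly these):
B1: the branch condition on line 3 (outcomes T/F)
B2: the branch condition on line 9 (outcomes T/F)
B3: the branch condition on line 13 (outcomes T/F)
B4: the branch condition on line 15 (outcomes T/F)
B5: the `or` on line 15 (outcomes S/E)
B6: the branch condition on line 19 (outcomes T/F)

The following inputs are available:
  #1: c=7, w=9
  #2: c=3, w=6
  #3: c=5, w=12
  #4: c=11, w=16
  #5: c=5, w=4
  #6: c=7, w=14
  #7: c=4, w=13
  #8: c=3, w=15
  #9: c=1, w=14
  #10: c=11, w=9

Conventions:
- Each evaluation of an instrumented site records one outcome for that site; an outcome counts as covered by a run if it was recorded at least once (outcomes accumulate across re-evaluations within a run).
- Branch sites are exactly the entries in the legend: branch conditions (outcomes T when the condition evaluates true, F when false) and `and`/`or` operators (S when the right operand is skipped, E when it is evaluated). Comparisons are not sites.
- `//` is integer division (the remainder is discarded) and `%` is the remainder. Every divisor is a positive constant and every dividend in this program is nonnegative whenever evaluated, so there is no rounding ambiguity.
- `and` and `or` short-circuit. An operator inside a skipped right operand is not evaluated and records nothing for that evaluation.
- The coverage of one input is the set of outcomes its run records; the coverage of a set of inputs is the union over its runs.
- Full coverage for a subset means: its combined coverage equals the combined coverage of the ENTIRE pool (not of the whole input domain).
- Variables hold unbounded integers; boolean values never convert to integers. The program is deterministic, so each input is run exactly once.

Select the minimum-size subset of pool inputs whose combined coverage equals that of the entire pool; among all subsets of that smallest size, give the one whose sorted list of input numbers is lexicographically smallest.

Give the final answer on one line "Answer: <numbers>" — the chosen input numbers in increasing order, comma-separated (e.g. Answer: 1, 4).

input #1 (c=7, w=9): covers B1=F, B2=T, B3=F, B4=T, B5=S, B6=T
input #2 (c=3, w=6): covers B1=T, B2=F, B3=F, B4=T, B5=S, B6=F
input #3 (c=5, w=12): covers B1=F, B2=T, B3=F, B4=T, B5=S, B6=F
input #4 (c=11, w=16): covers B1=F, B2=T, B3=T, B6=T
input #5 (c=5, w=4): covers B1=F, B2=T, B3=F, B4=T, B5=S, B6=T
input #6 (c=7, w=14): covers B1=F, B2=T, B3=F, B4=T, B5=S, B6=T
input #7 (c=4, w=13): covers B1=F, B2=T, B3=F, B4=T, B5=S, B6=F
input #8 (c=3, w=15): covers B1=T, B2=T, B3=T, B6=T
input #9 (c=1, w=14): covers B1=F, B2=T, B3=F, B4=T, B5=S, B6=T
input #10 (c=11, w=9): covers B1=F, B2=T, B3=F, B4=T, B5=S, B6=T
pool-wide coverage (10 outcomes): B1=T, B1=F, B2=T, B2=F, B3=T, B3=F, B4=T, B5=S, B6=T, B6=F
checked all size-1 subsets: none covers 10 outcomes (max 6/10)
at size 2, {2, 4} reaches all 10 outcomes; every lexicographically earlier size-2 subset fails

Answer: 2, 4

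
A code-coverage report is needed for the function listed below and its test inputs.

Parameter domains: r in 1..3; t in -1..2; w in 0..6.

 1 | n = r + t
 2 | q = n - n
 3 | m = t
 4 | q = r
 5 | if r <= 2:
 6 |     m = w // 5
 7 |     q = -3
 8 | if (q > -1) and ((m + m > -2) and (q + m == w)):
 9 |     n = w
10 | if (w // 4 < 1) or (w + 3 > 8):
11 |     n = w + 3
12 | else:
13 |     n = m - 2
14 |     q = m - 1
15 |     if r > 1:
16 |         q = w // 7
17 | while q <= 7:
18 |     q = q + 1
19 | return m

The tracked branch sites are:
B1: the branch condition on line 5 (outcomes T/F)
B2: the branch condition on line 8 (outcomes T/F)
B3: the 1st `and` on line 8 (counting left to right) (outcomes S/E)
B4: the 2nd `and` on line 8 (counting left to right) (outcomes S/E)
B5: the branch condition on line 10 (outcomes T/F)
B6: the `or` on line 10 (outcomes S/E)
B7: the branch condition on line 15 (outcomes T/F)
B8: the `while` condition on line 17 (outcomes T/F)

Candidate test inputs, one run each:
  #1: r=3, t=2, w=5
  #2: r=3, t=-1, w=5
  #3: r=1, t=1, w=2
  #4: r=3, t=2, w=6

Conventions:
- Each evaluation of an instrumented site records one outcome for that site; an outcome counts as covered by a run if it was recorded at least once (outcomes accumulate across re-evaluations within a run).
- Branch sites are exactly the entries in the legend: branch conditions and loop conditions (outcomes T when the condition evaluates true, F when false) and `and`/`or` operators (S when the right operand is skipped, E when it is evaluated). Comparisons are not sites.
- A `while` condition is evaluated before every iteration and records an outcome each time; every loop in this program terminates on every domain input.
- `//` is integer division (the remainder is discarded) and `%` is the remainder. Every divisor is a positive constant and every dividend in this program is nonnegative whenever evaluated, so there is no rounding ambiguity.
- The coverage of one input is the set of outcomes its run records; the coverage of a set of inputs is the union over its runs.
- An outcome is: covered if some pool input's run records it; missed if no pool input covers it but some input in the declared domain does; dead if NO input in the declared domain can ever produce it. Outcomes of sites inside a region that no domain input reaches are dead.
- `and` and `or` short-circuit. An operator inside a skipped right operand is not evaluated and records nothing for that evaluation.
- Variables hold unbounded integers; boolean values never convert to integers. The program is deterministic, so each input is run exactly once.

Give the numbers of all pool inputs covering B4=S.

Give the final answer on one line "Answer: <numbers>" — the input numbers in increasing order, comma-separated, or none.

input #1 (r=3, t=2, w=5): does not record B4=S
input #2 (r=3, t=-1, w=5): records B4=S
input #3 (r=1, t=1, w=2): does not record B4=S
input #4 (r=3, t=2, w=6): does not record B4=S

Answer: 2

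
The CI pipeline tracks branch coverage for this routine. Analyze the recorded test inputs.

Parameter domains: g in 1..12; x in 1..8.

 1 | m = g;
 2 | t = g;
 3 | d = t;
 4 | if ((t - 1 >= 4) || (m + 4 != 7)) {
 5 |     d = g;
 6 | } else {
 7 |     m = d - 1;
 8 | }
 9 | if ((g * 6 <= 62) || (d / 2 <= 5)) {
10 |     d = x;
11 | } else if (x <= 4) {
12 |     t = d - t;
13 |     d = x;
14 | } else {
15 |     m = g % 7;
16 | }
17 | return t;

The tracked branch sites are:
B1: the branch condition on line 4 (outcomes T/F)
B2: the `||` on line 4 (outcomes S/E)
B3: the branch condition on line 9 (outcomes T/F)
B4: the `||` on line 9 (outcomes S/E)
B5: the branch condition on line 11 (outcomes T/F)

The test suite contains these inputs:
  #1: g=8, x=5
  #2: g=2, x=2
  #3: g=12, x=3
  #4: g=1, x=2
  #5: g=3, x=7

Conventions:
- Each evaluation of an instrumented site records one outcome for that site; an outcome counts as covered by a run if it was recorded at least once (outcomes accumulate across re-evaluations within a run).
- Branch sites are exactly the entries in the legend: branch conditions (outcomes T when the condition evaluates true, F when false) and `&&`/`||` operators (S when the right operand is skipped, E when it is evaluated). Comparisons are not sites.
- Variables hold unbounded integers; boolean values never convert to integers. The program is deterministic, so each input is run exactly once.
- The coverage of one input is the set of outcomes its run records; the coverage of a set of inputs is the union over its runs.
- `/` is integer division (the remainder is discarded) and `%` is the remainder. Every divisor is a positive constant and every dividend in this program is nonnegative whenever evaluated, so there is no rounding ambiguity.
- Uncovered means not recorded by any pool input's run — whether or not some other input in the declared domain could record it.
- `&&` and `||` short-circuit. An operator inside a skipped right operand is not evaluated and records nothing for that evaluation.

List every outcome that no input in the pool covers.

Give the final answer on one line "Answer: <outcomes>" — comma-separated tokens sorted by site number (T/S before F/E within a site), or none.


test 1 (g=8, x=5) fires B2->S, B1->T, B4->S, B3->T; hits B1=T, B2=S, B3=T, B4=S
test 2 (g=2, x=2) fires B2->E, B1->T, B4->S, B3->T; hits B1=T, B2=E, B3=T, B4=S
test 3 (g=12, x=3) fires B2->S, B1->T, B4->E, B3->F, B5->T; hits B1=T, B2=S, B3=F, B4=E, B5=T
test 4 (g=1, x=2) fires B2->E, B1->T, B4->S, B3->T; hits B1=T, B2=E, B3=T, B4=S
test 5 (g=3, x=7) fires B2->E, B1->F, B4->S, B3->T; hits B1=F, B2=E, B3=T, B4=S
union over the pool: B1=T, B1=F, B2=S, B2=E, B3=T, B3=F, B4=S, B4=E, B5=T
uncovered (1 of 10): B5=F
Answer: B5=F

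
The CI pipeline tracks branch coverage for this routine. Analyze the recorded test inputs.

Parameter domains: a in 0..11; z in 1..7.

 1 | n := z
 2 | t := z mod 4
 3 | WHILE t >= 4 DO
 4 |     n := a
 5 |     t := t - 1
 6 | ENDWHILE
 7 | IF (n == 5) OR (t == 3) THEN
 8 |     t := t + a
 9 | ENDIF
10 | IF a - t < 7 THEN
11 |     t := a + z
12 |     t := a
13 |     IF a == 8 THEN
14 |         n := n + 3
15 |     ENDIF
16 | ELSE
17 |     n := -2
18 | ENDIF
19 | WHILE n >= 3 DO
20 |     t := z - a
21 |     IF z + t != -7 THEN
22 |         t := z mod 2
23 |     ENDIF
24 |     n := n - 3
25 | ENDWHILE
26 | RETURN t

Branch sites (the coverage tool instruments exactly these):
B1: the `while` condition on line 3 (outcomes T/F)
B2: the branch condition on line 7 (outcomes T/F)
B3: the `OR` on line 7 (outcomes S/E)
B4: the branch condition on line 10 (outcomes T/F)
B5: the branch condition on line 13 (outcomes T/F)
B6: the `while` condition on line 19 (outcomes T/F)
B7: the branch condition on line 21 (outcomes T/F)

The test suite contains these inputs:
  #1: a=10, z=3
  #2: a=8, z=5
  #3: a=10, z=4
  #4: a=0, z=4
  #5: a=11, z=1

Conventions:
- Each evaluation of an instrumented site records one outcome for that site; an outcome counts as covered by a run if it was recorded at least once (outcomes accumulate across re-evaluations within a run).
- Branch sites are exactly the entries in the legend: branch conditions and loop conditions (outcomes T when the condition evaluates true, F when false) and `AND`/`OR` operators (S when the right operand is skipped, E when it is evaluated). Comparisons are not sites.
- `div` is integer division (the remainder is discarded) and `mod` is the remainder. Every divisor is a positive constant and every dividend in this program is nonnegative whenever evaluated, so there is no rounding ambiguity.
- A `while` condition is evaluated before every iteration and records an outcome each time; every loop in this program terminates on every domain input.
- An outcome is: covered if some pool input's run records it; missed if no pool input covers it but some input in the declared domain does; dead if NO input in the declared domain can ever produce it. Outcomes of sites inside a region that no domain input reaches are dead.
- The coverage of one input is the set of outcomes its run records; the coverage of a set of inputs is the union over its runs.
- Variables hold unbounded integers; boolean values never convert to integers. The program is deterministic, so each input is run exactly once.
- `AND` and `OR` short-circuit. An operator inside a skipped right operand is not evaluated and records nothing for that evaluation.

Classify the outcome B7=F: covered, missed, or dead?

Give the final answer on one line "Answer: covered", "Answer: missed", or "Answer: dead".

no pool input records B7=F
checking all 84 inputs in the declared domain: B7=F is never recorded -> dead

Answer: dead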